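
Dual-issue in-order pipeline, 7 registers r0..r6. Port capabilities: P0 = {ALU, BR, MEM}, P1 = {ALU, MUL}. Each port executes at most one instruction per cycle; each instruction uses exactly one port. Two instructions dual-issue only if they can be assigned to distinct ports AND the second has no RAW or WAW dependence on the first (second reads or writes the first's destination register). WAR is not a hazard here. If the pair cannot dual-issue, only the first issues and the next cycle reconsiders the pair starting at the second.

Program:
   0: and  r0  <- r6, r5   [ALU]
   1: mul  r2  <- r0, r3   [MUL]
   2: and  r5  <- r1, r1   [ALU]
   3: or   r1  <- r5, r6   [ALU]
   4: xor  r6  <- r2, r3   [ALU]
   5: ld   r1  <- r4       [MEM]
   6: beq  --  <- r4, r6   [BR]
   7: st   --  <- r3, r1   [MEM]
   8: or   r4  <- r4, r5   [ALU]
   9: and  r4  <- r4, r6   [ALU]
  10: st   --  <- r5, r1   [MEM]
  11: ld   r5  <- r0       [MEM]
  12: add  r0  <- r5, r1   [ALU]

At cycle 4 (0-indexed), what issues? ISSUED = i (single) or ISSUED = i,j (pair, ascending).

ISSUED = 6

[0] i0  and  -- RAW r0
[1] i1,i2  mul+and  -- 2-wide
[2] i3,i4  or+xor  -- 2-wide
[3] i5  ld  -- no-port MEM/BR
[4] i6  beq  -- no-port BR/MEM
[5] i7,i8  st+or  -- 2-wide
[6] i9,i10  and+st  -- 2-wide
[7] i11  ld  -- RAW r5
[8] i12  add  -- tail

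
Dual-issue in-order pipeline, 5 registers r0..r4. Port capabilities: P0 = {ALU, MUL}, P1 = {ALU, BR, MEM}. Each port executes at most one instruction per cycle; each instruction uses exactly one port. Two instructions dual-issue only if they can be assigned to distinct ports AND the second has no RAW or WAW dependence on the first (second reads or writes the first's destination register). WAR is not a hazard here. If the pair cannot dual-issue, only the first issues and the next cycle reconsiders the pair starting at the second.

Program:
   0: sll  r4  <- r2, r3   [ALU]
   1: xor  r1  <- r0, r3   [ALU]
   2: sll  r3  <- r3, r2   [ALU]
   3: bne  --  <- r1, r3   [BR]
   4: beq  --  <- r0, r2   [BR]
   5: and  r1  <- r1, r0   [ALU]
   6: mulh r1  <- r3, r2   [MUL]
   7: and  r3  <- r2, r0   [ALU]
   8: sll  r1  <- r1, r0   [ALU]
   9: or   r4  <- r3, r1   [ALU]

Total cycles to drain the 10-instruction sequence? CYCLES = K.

t=0 i0+i1:sll.ALU+xor.ALU ; dual
t=1 i2:sll.ALU ; RAW r3
t=2 i3:bne.BR ; no-port BR/BR
t=3 i4+i5:beq.BR+and.ALU ; dual
t=4 i6+i7:mulh.MUL+and.ALU ; dual
t=5 i8:sll.ALU ; RAW r1
t=6 i9:or.ALU ; tail

CYCLES = 7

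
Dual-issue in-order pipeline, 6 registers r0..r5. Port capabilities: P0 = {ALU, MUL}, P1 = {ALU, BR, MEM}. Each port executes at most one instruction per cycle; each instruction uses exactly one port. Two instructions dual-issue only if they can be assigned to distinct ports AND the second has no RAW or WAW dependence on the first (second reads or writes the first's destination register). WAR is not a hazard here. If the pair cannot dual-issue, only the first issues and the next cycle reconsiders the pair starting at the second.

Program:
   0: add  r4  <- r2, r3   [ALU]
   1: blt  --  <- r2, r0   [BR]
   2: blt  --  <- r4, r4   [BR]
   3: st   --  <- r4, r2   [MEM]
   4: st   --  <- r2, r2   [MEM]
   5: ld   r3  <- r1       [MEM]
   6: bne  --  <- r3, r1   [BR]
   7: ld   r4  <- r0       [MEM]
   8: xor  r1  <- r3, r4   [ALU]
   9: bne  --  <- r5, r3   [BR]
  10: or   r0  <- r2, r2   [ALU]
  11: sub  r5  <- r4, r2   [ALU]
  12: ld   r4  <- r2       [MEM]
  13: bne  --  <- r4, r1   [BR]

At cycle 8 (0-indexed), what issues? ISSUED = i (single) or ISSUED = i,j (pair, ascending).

ISSUED = 10,11

  cy0 -> i0+i1 (add.ALU/blt.BR) pair
  cy1 -> i2 (blt.BR) no-port BR/MEM
  cy2 -> i3 (st.MEM) no-port MEM/MEM
  cy3 -> i4 (st.MEM) no-port MEM/MEM
  cy4 -> i5 (ld.MEM) no-port MEM/BR
  cy5 -> i6 (bne.BR) no-port BR/MEM
  cy6 -> i7 (ld.MEM) RAW r4
  cy7 -> i8+i9 (xor.ALU/bne.BR) pair
  cy8 -> i10+i11 (or.ALU/sub.ALU) pair
  cy9 -> i12 (ld.MEM) no-port MEM/BR
  cy10 -> i13 (bne.BR) tail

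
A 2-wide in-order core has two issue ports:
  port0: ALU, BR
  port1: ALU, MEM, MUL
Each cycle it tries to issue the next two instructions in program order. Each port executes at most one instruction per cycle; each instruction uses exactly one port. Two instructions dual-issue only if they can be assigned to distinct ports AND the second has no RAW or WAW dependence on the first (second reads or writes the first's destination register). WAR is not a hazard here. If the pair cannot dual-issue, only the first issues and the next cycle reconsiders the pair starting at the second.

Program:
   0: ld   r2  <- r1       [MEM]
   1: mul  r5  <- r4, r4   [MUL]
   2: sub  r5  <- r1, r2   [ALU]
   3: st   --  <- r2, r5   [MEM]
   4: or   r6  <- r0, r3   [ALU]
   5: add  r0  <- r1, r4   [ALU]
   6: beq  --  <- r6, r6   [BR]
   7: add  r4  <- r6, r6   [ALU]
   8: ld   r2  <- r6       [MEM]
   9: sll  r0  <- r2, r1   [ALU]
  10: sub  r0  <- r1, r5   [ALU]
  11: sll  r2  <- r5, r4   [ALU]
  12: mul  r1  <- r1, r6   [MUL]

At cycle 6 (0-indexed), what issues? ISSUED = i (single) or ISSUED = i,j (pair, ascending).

ISSUED = 9

0. ld.MEM @i0  | no-port MEM/MUL
1. mul.MUL @i1  | WAW r5
2. sub.ALU @i2  | RAW r5
3. st.MEM/or.ALU @i3&i4  | pair
4. add.ALU/beq.BR @i5&i6  | pair
5. add.ALU/ld.MEM @i7&i8  | pair
6. sll.ALU @i9  | WAW r0
7. sub.ALU/sll.ALU @i10&i11  | pair
8. mul.MUL @i12  | tail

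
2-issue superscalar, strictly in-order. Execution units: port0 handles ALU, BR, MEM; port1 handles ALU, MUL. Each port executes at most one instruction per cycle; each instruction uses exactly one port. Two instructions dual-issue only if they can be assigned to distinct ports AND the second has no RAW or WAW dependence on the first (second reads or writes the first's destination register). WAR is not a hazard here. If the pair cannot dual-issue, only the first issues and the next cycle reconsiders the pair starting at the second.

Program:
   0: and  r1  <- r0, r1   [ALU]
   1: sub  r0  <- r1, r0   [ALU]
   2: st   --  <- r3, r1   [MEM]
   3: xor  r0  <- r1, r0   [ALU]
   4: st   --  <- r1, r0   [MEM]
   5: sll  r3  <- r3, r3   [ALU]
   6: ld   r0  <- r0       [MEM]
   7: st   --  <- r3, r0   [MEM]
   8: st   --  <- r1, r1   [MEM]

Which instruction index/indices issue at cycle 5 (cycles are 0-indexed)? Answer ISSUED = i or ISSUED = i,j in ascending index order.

t=0 i0:and.ALU ; RAW r1
t=1 i1,i2:sub.ALU+st.MEM ; pair
t=2 i3:xor.ALU ; RAW r0
t=3 i4,i5:st.MEM+sll.ALU ; pair
t=4 i6:ld.MEM ; no-port MEM/MEM
t=5 i7:st.MEM ; no-port MEM/MEM
t=6 i8:st.MEM ; tail

ISSUED = 7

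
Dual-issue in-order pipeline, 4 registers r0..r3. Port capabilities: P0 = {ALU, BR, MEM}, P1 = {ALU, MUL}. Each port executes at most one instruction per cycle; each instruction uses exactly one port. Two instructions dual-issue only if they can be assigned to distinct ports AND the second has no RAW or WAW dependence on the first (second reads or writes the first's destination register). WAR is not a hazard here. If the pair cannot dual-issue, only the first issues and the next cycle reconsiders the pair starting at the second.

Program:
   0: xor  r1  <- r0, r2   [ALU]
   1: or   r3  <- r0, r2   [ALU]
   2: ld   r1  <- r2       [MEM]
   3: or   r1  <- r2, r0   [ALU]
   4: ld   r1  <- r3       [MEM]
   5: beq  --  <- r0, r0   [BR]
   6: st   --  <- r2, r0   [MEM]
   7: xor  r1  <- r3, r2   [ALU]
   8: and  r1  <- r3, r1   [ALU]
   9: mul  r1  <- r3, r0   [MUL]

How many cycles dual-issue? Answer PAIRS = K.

#0 head=0: xor.ALU;or.ALU i0+i1 pair
#1 head=2: ld.MEM i2 WAW r1
#2 head=3: or.ALU i3 WAW r1
#3 head=4: ld.MEM i4 no-port MEM/BR
#4 head=5: beq.BR i5 no-port BR/MEM
#5 head=6: st.MEM;xor.ALU i6+i7 pair
#6 head=8: and.ALU i8 WAW r1
#7 head=9: mul.MUL i9 tail

PAIRS = 2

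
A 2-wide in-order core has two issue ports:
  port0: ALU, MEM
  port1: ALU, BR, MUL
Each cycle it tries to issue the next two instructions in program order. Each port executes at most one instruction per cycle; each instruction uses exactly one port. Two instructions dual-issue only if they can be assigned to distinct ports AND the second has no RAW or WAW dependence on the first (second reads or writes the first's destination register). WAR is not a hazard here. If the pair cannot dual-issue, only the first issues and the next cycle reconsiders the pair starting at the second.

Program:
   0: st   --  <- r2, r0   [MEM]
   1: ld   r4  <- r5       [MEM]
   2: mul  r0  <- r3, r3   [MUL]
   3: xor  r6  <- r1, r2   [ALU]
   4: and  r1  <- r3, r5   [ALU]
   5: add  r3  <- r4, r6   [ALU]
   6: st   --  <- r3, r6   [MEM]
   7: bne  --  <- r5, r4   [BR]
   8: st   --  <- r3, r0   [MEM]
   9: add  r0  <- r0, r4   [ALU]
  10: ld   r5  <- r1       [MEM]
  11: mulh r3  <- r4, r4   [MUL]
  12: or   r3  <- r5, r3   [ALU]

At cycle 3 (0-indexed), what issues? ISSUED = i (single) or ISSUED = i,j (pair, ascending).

[0] i0  st  -- no-port MEM/MEM
[1] i1&i2  ld mul  -- 2-wide
[2] i3&i4  xor and  -- 2-wide
[3] i5  add  -- RAW r3
[4] i6&i7  st bne  -- 2-wide
[5] i8&i9  st add  -- 2-wide
[6] i10&i11  ld mulh  -- 2-wide
[7] i12  or  -- tail

ISSUED = 5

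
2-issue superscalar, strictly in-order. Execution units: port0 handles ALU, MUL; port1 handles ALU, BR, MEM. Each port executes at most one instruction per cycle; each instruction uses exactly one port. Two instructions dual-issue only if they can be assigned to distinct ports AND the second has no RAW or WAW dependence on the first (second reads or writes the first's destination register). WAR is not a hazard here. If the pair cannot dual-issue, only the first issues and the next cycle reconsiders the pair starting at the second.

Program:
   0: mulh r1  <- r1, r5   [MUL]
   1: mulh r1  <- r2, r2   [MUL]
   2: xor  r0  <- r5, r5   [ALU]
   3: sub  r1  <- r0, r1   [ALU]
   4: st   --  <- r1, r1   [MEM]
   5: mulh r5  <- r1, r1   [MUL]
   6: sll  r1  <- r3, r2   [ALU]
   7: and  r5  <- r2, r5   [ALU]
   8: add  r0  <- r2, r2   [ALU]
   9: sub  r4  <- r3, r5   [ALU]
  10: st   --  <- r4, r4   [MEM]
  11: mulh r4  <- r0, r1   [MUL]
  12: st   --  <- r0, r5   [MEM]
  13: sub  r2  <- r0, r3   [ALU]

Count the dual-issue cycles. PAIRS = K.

  cy0 -> i0 (mulh.MUL) no-port MUL/MUL
  cy1 -> i1&i2 (mulh.MUL;xor.ALU) 2-wide
  cy2 -> i3 (sub.ALU) RAW r1
  cy3 -> i4&i5 (st.MEM;mulh.MUL) 2-wide
  cy4 -> i6&i7 (sll.ALU;and.ALU) 2-wide
  cy5 -> i8&i9 (add.ALU;sub.ALU) 2-wide
  cy6 -> i10&i11 (st.MEM;mulh.MUL) 2-wide
  cy7 -> i12&i13 (st.MEM;sub.ALU) 2-wide

PAIRS = 6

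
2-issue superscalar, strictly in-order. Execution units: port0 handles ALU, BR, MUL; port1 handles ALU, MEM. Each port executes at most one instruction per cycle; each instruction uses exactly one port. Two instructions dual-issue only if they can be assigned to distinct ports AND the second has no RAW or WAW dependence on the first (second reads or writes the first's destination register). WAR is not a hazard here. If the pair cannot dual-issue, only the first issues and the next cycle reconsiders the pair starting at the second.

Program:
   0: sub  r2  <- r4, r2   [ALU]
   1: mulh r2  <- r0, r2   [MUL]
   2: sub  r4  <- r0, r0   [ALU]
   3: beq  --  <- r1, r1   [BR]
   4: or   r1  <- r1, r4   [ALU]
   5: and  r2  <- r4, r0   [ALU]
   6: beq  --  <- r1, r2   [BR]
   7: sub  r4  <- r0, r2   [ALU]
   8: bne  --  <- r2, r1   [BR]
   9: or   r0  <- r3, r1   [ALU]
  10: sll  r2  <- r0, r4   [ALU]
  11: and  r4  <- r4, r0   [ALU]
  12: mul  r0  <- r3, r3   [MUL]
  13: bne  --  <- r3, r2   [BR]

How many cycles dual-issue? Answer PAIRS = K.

0. sub.ALU @i0  | RAW+WAW r2
1. mulh.MUL;sub.ALU @i1+i2  | dual
2. beq.BR;or.ALU @i3+i4  | dual
3. and.ALU @i5  | RAW r2
4. beq.BR;sub.ALU @i6+i7  | dual
5. bne.BR;or.ALU @i8+i9  | dual
6. sll.ALU;and.ALU @i10+i11  | dual
7. mul.MUL @i12  | no-port MUL/BR
8. bne.BR @i13  | tail

PAIRS = 5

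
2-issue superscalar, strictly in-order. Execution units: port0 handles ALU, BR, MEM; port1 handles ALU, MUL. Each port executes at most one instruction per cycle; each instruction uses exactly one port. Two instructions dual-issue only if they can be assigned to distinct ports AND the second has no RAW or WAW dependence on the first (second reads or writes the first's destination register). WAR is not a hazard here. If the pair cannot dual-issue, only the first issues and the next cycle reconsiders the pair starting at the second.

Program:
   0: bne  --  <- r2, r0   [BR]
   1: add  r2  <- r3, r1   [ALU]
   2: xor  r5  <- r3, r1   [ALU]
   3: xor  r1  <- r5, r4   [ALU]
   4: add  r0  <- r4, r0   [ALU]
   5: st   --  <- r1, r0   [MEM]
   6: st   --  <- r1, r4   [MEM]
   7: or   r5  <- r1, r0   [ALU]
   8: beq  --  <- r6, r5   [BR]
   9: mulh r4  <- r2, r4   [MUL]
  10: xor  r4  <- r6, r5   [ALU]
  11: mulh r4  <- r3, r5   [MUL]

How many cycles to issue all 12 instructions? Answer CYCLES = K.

  cy0 -> i0/i1 (bne.BR;add.ALU) dual
  cy1 -> i2 (xor.ALU) RAW r5
  cy2 -> i3/i4 (xor.ALU;add.ALU) dual
  cy3 -> i5 (st.MEM) no-port MEM/MEM
  cy4 -> i6/i7 (st.MEM;or.ALU) dual
  cy5 -> i8/i9 (beq.BR;mulh.MUL) dual
  cy6 -> i10 (xor.ALU) WAW r4
  cy7 -> i11 (mulh.MUL) tail

CYCLES = 8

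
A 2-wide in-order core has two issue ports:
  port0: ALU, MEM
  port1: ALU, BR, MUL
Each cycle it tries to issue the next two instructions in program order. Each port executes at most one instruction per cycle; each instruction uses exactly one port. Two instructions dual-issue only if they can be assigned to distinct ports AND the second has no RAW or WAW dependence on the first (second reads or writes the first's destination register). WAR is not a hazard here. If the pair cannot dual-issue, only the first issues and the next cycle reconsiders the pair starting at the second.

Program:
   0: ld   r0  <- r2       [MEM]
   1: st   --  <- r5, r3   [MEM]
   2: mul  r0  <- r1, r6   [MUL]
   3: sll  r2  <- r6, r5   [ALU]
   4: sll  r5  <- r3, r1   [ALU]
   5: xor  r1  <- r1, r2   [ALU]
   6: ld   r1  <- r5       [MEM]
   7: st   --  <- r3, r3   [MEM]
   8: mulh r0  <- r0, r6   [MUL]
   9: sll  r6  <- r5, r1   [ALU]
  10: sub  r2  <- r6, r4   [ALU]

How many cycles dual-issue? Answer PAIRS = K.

t=0 i0:ld ; no-port MEM/MEM
t=1 i1+i2:st mul ; dual
t=2 i3+i4:sll sll ; dual
t=3 i5:xor ; WAW r1
t=4 i6:ld ; no-port MEM/MEM
t=5 i7+i8:st mulh ; dual
t=6 i9:sll ; RAW r6
t=7 i10:sub ; tail

PAIRS = 3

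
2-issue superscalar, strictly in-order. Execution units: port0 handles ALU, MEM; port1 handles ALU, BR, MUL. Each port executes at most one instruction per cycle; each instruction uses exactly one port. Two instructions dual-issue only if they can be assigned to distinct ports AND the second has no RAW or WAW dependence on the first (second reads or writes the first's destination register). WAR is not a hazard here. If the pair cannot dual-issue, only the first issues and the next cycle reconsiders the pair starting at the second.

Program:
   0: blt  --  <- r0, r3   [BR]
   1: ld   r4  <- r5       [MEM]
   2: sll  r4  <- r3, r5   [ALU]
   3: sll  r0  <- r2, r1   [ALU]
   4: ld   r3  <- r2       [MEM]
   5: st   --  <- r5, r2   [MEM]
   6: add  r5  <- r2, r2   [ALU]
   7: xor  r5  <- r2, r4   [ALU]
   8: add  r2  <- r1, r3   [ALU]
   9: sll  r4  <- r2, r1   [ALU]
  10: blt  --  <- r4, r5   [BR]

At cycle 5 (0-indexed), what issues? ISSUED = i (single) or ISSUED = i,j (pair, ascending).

  cy0 -> i0&i1 (blt ld) dual
  cy1 -> i2&i3 (sll sll) dual
  cy2 -> i4 (ld) no-port MEM/MEM
  cy3 -> i5&i6 (st add) dual
  cy4 -> i7&i8 (xor add) dual
  cy5 -> i9 (sll) RAW r4
  cy6 -> i10 (blt) tail

ISSUED = 9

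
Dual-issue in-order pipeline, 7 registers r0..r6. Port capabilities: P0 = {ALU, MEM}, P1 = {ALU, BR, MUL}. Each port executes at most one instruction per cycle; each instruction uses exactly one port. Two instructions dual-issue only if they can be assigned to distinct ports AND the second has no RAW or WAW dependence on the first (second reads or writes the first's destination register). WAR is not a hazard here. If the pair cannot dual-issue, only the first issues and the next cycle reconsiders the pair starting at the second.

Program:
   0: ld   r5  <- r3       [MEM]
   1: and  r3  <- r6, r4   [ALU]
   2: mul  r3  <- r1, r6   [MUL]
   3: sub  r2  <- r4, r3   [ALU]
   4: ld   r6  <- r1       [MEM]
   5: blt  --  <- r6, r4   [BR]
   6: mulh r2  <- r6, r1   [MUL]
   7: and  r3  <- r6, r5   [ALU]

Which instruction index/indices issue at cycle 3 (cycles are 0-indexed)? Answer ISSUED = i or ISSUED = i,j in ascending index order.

c0: i0&i1 ld and  pair
c1: i2 mul  RAW r3
c2: i3&i4 sub ld  pair
c3: i5 blt  no-port BR/MUL
c4: i6&i7 mulh and  pair

ISSUED = 5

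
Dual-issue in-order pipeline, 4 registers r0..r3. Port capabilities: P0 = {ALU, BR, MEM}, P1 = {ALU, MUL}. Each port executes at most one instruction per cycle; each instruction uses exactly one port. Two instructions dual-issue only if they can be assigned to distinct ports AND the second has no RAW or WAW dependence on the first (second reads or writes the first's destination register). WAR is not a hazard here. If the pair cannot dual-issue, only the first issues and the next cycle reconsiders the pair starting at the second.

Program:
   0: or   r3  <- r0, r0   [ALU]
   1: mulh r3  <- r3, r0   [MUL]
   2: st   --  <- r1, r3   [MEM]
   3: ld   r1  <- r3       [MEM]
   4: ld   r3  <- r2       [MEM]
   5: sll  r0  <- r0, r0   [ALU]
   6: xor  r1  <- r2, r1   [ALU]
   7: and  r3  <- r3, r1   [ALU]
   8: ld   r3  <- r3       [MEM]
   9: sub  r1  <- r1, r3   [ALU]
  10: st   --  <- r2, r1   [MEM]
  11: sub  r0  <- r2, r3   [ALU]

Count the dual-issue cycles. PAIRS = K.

t=0 i0:or.ALU ; RAW+WAW r3
t=1 i1:mulh.MUL ; RAW r3
t=2 i2:st.MEM ; no-port MEM/MEM
t=3 i3:ld.MEM ; no-port MEM/MEM
t=4 i4+i5:ld.MEM+sll.ALU ; dual
t=5 i6:xor.ALU ; RAW r1
t=6 i7:and.ALU ; RAW+WAW r3
t=7 i8:ld.MEM ; RAW r3
t=8 i9:sub.ALU ; RAW r1
t=9 i10+i11:st.MEM+sub.ALU ; dual

PAIRS = 2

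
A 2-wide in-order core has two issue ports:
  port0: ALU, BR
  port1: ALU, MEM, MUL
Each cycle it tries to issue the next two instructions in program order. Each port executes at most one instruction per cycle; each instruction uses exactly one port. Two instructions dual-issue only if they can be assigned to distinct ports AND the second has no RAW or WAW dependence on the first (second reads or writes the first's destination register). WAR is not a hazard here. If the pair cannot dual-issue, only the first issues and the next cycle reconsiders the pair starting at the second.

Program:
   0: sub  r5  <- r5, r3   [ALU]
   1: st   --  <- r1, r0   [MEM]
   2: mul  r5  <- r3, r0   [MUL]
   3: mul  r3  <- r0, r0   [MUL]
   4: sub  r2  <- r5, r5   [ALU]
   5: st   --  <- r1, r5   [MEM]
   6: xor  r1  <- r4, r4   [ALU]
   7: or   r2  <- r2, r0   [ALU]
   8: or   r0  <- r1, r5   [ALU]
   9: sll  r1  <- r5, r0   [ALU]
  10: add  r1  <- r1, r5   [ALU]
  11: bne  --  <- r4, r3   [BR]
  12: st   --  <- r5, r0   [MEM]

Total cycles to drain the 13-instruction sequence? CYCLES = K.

  cy0 -> i0,i1 (sub st) pair
  cy1 -> i2 (mul) no-port MUL/MUL
  cy2 -> i3,i4 (mul sub) pair
  cy3 -> i5,i6 (st xor) pair
  cy4 -> i7,i8 (or or) pair
  cy5 -> i9 (sll) RAW+WAW r1
  cy6 -> i10,i11 (add bne) pair
  cy7 -> i12 (st) tail

CYCLES = 8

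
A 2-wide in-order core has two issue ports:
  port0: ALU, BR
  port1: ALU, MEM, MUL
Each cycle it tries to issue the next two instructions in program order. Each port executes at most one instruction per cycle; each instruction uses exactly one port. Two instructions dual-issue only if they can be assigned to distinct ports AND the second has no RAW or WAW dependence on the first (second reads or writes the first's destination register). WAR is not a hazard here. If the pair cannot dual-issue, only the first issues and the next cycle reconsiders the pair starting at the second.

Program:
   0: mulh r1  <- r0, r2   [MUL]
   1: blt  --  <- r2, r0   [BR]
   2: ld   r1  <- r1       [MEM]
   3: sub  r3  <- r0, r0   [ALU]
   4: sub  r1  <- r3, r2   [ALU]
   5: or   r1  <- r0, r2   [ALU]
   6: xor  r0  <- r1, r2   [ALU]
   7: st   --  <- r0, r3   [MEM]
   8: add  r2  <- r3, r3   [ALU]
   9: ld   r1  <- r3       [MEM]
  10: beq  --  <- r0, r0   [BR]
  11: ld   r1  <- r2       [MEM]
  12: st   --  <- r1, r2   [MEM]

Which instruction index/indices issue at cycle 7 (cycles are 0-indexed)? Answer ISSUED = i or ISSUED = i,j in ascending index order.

t=0 i0/i1:mulh.MUL/blt.BR ; 2-wide
t=1 i2/i3:ld.MEM/sub.ALU ; 2-wide
t=2 i4:sub.ALU ; WAW r1
t=3 i5:or.ALU ; RAW r1
t=4 i6:xor.ALU ; RAW r0
t=5 i7/i8:st.MEM/add.ALU ; 2-wide
t=6 i9/i10:ld.MEM/beq.BR ; 2-wide
t=7 i11:ld.MEM ; no-port MEM/MEM
t=8 i12:st.MEM ; tail

ISSUED = 11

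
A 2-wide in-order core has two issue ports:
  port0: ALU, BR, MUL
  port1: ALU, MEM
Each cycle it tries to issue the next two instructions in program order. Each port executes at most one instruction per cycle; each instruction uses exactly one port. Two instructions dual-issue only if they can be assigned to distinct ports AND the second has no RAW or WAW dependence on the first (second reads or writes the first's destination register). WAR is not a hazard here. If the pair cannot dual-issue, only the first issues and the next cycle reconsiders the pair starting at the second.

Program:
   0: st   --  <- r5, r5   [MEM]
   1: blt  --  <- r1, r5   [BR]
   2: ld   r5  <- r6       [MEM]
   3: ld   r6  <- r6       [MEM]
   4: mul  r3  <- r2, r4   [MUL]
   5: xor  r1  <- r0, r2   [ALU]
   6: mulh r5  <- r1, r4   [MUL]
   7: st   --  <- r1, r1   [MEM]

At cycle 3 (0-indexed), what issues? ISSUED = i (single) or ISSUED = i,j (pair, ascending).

ISSUED = 5

[0] i0+i1  st.MEM blt.BR  -- pair
[1] i2  ld.MEM  -- no-port MEM/MEM
[2] i3+i4  ld.MEM mul.MUL  -- pair
[3] i5  xor.ALU  -- RAW r1
[4] i6+i7  mulh.MUL st.MEM  -- pair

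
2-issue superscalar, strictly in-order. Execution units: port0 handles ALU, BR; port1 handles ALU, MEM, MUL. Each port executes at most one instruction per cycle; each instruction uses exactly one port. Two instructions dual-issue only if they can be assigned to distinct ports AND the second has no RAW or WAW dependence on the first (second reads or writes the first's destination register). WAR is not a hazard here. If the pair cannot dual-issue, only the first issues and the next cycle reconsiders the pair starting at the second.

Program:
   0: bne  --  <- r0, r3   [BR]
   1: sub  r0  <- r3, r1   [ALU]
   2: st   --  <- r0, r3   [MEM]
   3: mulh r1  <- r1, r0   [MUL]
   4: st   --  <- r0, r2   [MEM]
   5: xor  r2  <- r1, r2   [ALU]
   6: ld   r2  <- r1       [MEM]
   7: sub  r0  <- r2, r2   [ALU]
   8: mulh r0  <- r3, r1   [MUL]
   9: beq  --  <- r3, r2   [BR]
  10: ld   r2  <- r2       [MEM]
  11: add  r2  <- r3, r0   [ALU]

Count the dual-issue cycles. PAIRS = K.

PAIRS = 3

#0 head=0: bne;sub i0,i1 2-wide
#1 head=2: st i2 no-port MEM/MUL
#2 head=3: mulh i3 no-port MUL/MEM
#3 head=4: st;xor i4,i5 2-wide
#4 head=6: ld i6 RAW r2
#5 head=7: sub i7 WAW r0
#6 head=8: mulh;beq i8,i9 2-wide
#7 head=10: ld i10 WAW r2
#8 head=11: add i11 tail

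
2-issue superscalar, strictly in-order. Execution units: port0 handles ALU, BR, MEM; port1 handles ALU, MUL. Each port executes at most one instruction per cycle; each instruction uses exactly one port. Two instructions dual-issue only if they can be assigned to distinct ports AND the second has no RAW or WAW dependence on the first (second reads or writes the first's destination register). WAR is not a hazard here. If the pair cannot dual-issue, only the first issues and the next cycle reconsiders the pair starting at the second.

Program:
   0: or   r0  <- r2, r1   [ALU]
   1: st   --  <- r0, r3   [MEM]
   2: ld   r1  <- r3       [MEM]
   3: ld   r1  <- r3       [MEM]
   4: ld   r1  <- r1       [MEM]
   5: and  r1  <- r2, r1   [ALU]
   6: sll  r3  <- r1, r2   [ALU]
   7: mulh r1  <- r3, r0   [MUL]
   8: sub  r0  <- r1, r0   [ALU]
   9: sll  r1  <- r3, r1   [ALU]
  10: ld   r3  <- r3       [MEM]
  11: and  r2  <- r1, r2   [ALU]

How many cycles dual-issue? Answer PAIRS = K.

PAIRS = 2

t=0 i0:or ; RAW r0
t=1 i1:st ; no-port MEM/MEM
t=2 i2:ld ; no-port MEM/MEM
t=3 i3:ld ; no-port MEM/MEM
t=4 i4:ld ; RAW+WAW r1
t=5 i5:and ; RAW r1
t=6 i6:sll ; RAW r3
t=7 i7:mulh ; RAW r1
t=8 i8+i9:sub/sll ; 2-wide
t=9 i10+i11:ld/and ; 2-wide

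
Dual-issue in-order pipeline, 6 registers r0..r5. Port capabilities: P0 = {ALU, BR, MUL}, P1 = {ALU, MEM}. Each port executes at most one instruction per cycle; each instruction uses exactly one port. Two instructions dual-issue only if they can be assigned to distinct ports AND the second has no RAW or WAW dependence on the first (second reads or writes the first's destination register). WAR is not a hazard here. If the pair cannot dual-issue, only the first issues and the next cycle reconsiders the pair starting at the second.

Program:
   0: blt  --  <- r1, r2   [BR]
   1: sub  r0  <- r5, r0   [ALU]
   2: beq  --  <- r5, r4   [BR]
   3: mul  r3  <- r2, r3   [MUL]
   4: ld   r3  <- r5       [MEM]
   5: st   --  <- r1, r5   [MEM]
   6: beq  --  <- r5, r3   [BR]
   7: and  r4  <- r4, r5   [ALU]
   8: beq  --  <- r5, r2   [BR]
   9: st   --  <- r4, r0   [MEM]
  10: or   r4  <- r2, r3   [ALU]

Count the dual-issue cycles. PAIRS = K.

PAIRS = 4

t=0 i0&i1:blt sub ; pair
t=1 i2:beq ; no-port BR/MUL
t=2 i3:mul ; WAW r3
t=3 i4:ld ; no-port MEM/MEM
t=4 i5&i6:st beq ; pair
t=5 i7&i8:and beq ; pair
t=6 i9&i10:st or ; pair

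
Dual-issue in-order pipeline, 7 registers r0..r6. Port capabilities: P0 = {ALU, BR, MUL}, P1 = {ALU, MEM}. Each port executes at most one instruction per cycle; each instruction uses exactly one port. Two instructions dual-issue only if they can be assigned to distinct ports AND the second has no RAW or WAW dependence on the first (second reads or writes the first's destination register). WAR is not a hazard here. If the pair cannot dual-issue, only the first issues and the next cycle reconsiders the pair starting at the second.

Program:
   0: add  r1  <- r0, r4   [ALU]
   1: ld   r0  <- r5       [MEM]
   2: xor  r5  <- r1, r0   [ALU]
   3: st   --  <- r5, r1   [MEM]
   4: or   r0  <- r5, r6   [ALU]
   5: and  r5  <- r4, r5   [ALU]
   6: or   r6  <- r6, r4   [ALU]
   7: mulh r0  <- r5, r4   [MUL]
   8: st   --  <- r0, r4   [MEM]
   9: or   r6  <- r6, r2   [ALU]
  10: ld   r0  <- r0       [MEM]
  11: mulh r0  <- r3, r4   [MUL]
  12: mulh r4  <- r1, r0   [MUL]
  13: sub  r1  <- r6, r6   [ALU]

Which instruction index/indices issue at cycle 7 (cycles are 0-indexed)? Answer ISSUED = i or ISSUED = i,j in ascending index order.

t=0 i0,i1:add ld ; 2-wide
t=1 i2:xor ; RAW r5
t=2 i3,i4:st or ; 2-wide
t=3 i5,i6:and or ; 2-wide
t=4 i7:mulh ; RAW r0
t=5 i8,i9:st or ; 2-wide
t=6 i10:ld ; WAW r0
t=7 i11:mulh ; no-port MUL/MUL
t=8 i12,i13:mulh sub ; 2-wide

ISSUED = 11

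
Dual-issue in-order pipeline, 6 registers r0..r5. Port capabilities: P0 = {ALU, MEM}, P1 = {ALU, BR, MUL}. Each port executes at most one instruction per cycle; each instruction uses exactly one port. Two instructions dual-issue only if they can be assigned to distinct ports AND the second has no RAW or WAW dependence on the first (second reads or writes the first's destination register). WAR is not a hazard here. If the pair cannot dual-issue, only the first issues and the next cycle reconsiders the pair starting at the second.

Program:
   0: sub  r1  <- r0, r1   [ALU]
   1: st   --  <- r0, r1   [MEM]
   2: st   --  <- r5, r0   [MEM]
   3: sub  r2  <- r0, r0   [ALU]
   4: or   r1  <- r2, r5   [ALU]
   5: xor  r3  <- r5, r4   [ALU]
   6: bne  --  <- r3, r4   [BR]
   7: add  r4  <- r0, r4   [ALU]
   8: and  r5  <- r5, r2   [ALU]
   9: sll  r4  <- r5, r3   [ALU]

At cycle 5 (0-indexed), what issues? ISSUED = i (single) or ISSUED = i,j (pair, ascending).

ISSUED = 8

c0: i0 sub.ALU  RAW r1
c1: i1 st.MEM  no-port MEM/MEM
c2: i2/i3 st.MEM+sub.ALU  2-wide
c3: i4/i5 or.ALU+xor.ALU  2-wide
c4: i6/i7 bne.BR+add.ALU  2-wide
c5: i8 and.ALU  RAW r5
c6: i9 sll.ALU  tail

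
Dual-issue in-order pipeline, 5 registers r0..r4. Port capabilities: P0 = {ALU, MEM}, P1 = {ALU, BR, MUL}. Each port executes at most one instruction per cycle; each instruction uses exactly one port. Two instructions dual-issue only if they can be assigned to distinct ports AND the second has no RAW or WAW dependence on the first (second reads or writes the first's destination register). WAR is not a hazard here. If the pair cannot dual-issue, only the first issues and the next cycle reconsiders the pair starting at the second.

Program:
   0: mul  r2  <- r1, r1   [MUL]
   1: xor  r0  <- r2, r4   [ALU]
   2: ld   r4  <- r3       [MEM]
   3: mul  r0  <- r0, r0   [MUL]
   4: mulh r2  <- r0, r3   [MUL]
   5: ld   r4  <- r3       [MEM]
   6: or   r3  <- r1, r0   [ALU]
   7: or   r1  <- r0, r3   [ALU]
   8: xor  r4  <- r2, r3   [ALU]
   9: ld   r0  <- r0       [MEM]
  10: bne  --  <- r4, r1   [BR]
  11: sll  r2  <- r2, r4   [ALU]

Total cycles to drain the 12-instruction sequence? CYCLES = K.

CYCLES = 8

  cy0 -> i0 (mul) RAW r2
  cy1 -> i1,i2 (xor/ld) 2-wide
  cy2 -> i3 (mul) no-port MUL/MUL
  cy3 -> i4,i5 (mulh/ld) 2-wide
  cy4 -> i6 (or) RAW r3
  cy5 -> i7,i8 (or/xor) 2-wide
  cy6 -> i9,i10 (ld/bne) 2-wide
  cy7 -> i11 (sll) tail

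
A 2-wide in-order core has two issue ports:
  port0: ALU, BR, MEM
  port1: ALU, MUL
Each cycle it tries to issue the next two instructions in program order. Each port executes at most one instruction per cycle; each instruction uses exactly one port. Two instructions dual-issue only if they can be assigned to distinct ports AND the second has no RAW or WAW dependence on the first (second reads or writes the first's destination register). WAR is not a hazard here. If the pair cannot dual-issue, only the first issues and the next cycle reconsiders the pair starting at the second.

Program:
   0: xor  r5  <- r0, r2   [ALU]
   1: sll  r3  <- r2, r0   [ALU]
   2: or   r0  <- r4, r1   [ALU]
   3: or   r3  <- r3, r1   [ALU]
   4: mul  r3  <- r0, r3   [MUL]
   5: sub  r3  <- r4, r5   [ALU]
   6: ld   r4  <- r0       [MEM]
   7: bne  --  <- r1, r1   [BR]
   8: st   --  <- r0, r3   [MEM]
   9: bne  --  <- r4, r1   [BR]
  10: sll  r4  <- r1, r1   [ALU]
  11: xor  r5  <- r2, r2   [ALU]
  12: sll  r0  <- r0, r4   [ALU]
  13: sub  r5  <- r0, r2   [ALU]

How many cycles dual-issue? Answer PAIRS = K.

PAIRS = 5

0. xor+sll @i0,i1  | dual
1. or+or @i2,i3  | dual
2. mul @i4  | WAW r3
3. sub+ld @i5,i6  | dual
4. bne @i7  | no-port BR/MEM
5. st @i8  | no-port MEM/BR
6. bne+sll @i9,i10  | dual
7. xor+sll @i11,i12  | dual
8. sub @i13  | tail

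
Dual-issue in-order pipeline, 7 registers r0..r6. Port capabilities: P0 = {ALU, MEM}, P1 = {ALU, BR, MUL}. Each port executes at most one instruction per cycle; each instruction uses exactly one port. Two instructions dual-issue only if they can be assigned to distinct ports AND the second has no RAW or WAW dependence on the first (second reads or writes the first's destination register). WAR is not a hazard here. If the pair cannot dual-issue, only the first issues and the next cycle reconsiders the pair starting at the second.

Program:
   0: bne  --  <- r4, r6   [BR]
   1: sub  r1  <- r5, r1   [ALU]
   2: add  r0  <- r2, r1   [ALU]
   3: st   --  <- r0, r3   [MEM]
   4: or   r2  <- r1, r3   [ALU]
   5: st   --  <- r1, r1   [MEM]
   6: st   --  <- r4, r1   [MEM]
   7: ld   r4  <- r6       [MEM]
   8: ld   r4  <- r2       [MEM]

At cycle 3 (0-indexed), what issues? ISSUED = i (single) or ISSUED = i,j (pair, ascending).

ISSUED = 5

t=0 i0+i1:bne/sub ; dual
t=1 i2:add ; RAW r0
t=2 i3+i4:st/or ; dual
t=3 i5:st ; no-port MEM/MEM
t=4 i6:st ; no-port MEM/MEM
t=5 i7:ld ; no-port MEM/MEM
t=6 i8:ld ; tail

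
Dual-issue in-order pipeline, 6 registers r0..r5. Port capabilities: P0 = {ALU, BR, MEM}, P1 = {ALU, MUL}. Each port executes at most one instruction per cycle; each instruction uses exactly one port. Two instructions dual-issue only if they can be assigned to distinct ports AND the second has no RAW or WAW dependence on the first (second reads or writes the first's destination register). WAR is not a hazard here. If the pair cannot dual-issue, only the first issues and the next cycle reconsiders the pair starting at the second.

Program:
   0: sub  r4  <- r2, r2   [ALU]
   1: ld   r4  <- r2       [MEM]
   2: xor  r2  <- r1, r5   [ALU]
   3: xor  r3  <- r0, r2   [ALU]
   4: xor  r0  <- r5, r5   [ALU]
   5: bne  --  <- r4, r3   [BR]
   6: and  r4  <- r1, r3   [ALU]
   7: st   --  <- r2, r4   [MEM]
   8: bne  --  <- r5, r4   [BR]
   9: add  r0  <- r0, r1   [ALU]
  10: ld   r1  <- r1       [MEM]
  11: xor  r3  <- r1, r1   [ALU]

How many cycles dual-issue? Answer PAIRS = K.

PAIRS = 4

c0: i0 sub.ALU  WAW r4
c1: i1+i2 ld.MEM xor.ALU  2-wide
c2: i3+i4 xor.ALU xor.ALU  2-wide
c3: i5+i6 bne.BR and.ALU  2-wide
c4: i7 st.MEM  no-port MEM/BR
c5: i8+i9 bne.BR add.ALU  2-wide
c6: i10 ld.MEM  RAW r1
c7: i11 xor.ALU  tail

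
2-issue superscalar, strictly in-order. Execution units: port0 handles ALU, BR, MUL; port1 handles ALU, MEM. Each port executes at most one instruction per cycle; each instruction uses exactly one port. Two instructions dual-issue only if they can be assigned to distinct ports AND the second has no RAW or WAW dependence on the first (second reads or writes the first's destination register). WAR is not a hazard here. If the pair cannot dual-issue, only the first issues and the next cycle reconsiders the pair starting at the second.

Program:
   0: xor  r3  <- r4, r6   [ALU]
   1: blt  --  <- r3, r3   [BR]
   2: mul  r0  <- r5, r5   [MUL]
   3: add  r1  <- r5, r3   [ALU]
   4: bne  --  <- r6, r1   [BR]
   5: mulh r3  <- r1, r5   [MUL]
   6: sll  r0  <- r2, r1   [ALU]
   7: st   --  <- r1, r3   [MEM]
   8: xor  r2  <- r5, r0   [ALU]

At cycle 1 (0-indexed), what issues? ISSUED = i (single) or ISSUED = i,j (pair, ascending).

[0] i0  xor  -- RAW r3
[1] i1  blt  -- no-port BR/MUL
[2] i2+i3  mul+add  -- pair
[3] i4  bne  -- no-port BR/MUL
[4] i5+i6  mulh+sll  -- pair
[5] i7+i8  st+xor  -- pair

ISSUED = 1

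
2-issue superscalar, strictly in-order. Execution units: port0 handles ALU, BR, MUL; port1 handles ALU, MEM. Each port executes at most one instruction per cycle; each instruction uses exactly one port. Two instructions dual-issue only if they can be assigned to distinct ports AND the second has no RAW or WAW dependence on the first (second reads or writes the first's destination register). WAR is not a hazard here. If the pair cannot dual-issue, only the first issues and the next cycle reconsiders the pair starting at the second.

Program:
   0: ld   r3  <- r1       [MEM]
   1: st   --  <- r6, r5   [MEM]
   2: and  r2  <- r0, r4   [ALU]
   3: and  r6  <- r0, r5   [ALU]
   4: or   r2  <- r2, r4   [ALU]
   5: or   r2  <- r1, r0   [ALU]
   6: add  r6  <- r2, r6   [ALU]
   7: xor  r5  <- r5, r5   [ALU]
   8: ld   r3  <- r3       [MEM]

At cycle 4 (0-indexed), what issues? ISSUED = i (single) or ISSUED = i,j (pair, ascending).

#0 head=0: ld i0 no-port MEM/MEM
#1 head=1: st and i1/i2 dual
#2 head=3: and or i3/i4 dual
#3 head=5: or i5 RAW r2
#4 head=6: add xor i6/i7 dual
#5 head=8: ld i8 tail

ISSUED = 6,7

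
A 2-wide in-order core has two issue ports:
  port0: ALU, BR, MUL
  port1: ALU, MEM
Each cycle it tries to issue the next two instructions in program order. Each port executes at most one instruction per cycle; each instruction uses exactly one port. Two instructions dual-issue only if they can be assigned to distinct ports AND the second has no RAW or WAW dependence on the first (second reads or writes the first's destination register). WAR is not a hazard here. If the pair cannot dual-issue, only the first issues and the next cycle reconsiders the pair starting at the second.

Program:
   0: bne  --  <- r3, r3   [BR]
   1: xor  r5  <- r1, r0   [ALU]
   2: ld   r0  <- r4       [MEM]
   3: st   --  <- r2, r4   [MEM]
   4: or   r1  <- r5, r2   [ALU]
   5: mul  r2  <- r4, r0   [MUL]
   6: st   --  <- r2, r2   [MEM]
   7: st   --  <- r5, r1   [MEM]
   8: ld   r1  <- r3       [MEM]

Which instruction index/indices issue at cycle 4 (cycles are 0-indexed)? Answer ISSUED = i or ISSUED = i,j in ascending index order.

c0: i0,i1 bne.BR+xor.ALU  dual
c1: i2 ld.MEM  no-port MEM/MEM
c2: i3,i4 st.MEM+or.ALU  dual
c3: i5 mul.MUL  RAW r2
c4: i6 st.MEM  no-port MEM/MEM
c5: i7 st.MEM  no-port MEM/MEM
c6: i8 ld.MEM  tail

ISSUED = 6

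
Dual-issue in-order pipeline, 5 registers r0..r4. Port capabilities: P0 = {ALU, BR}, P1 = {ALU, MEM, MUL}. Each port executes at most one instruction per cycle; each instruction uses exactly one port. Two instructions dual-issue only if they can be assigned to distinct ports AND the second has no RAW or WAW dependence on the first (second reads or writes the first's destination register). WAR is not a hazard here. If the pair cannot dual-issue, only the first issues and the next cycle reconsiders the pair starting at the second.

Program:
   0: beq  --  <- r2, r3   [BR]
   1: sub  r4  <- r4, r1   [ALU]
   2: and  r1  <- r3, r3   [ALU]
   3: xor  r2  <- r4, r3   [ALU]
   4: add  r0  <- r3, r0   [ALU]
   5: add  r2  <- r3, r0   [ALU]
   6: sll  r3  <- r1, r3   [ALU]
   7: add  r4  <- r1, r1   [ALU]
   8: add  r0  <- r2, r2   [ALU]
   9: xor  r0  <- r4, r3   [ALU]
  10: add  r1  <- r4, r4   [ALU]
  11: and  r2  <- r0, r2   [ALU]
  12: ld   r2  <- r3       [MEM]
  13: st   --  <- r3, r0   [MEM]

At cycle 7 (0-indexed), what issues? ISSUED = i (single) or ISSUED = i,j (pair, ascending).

t=0 i0&i1:beq sub ; pair
t=1 i2&i3:and xor ; pair
t=2 i4:add ; RAW r0
t=3 i5&i6:add sll ; pair
t=4 i7&i8:add add ; pair
t=5 i9&i10:xor add ; pair
t=6 i11:and ; WAW r2
t=7 i12:ld ; no-port MEM/MEM
t=8 i13:st ; tail

ISSUED = 12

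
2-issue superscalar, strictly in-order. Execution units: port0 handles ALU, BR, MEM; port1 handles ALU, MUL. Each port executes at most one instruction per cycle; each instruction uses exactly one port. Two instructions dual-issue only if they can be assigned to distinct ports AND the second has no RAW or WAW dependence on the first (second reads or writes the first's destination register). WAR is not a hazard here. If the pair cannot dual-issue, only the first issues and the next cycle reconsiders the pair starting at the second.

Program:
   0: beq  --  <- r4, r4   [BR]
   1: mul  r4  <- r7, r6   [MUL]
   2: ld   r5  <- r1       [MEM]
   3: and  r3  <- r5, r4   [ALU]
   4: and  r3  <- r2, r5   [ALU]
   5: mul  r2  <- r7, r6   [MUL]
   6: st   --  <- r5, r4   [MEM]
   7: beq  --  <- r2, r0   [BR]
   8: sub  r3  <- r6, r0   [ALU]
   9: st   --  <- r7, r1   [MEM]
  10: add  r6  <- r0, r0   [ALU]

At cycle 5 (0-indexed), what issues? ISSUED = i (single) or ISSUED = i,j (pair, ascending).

ISSUED = 7,8

  cy0 -> i0,i1 (beq/mul) dual
  cy1 -> i2 (ld) RAW r5
  cy2 -> i3 (and) WAW r3
  cy3 -> i4,i5 (and/mul) dual
  cy4 -> i6 (st) no-port MEM/BR
  cy5 -> i7,i8 (beq/sub) dual
  cy6 -> i9,i10 (st/add) dual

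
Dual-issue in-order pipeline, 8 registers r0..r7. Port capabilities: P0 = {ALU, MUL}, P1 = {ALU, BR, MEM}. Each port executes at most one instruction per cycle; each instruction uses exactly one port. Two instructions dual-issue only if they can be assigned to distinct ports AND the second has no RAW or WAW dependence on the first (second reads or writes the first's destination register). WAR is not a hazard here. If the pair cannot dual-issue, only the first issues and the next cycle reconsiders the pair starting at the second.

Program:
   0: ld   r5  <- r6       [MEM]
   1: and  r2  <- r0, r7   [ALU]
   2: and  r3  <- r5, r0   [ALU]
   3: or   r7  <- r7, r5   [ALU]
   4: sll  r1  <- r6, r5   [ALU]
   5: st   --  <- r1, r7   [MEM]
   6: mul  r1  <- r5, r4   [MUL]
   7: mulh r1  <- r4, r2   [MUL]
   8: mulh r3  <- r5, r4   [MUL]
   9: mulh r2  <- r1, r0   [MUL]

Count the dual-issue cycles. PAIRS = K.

PAIRS = 3

c0: i0+i1 ld.MEM;and.ALU  dual
c1: i2+i3 and.ALU;or.ALU  dual
c2: i4 sll.ALU  RAW r1
c3: i5+i6 st.MEM;mul.MUL  dual
c4: i7 mulh.MUL  no-port MUL/MUL
c5: i8 mulh.MUL  no-port MUL/MUL
c6: i9 mulh.MUL  tail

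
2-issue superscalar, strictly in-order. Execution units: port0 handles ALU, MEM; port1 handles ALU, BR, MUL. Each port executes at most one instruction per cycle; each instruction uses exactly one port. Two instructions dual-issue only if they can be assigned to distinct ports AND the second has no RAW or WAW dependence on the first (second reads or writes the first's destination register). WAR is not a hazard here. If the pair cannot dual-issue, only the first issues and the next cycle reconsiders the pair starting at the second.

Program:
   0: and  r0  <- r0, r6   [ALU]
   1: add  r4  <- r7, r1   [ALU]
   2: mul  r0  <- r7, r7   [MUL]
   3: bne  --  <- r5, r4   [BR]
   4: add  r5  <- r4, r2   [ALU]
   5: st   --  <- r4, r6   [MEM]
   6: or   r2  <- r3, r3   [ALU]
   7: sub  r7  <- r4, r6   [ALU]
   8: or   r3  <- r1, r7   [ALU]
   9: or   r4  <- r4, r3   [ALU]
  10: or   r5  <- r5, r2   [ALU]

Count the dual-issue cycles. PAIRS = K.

#0 head=0: and+add i0&i1 pair
#1 head=2: mul i2 no-port MUL/BR
#2 head=3: bne+add i3&i4 pair
#3 head=5: st+or i5&i6 pair
#4 head=7: sub i7 RAW r7
#5 head=8: or i8 RAW r3
#6 head=9: or+or i9&i10 pair

PAIRS = 4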